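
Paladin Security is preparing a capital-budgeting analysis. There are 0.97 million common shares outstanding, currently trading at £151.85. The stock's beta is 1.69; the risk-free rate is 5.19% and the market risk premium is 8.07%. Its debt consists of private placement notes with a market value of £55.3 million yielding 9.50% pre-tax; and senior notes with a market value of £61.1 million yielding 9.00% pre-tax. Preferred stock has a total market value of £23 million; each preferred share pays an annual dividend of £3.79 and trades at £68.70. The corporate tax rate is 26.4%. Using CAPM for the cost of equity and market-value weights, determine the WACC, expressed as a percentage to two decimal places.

Cost of equity via CAPM: Re = 5.19% + 1.69 × 8.07% = 18.8283%.
Cost of preferred: Rp = 3.79 / 68.7 = 5.5167%.
Market value of equity E = 151.85 × 0.97m = 147.2945m.
Total capital V = 147.2945 + 23 + 55.3 + 61.1 = 286.6945.
Equity: weight = 147.2945/286.6945 = 0.5138; cost = 18.8283%.
Preferred: weight = 23/286.6945 = 0.0802; cost = 5.5167%.
Private placement notes: weight = 55.3/286.6945 = 0.1929; after-tax cost = 9.5% × (1 − 26.4%) = 6.9920%.
Senior notes: weight = 61.1/286.6945 = 0.2131; after-tax cost = 9% × (1 − 26.4%) = 6.6240%.
WACC = 0.5138 × 18.8283% + 0.0802 × 5.5167% + 0.1929 × 6.9920% + 0.2131 × 6.6240% = 12.8763%.

12.88%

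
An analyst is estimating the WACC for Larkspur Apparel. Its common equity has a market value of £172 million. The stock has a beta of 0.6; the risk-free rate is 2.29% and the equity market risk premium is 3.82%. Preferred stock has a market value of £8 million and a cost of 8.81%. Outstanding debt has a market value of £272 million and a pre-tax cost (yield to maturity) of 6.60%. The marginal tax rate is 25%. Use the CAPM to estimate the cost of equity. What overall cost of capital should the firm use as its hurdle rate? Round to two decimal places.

4.88%

Cost of equity via CAPM: Re = 2.29% + 0.6 × 3.82% = 4.5820%.
Total capital V = 172 + 8 + 272 = 452.
Equity: weight = 172/452 = 0.3805; cost = 4.582%.
Preferred: weight = 8/452 = 0.0177; cost = 8.81%.
Debt: weight = 272/452 = 0.6018; after-tax cost = 6.6% × (1 − 25%) = 4.9500%.
WACC = 0.3805 × 4.5820% + 0.0177 × 8.8100% + 0.6018 × 4.9500% = 4.8783%.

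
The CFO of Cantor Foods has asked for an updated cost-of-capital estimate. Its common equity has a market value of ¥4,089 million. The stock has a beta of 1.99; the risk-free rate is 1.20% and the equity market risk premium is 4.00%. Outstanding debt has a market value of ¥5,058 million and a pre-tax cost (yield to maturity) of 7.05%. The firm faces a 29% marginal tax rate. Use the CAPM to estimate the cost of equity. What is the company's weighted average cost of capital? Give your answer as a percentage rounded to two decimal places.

6.86%

Cost of equity via CAPM: Re = 1.2% + 1.99 × 4.0% = 9.1600%.
Total capital V = 4089 + 5058 = 9147.
Equity: weight = 4089/9147 = 0.4470; cost = 9.16%.
Debt: weight = 5058/9147 = 0.5530; after-tax cost = 7.05% × (1 − 29%) = 5.0055%.
WACC = 0.4470 × 9.1600% + 0.5530 × 5.0055% = 6.8627%.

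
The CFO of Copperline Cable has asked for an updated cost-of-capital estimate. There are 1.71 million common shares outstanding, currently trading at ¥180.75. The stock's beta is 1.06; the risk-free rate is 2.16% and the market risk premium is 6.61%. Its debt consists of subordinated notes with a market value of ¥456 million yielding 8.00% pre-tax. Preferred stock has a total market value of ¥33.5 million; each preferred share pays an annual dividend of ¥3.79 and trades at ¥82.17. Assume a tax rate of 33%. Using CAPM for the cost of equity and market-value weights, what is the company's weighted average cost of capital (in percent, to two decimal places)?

6.80%

Cost of equity via CAPM: Re = 2.16% + 1.06 × 6.61% = 9.1666%.
Cost of preferred: Rp = 3.79 / 82.17 = 4.6124%.
Market value of equity E = 180.75 × 1.71m = 309.0825m.
Total capital V = 309.0825 + 33.5 + 456 = 798.5825.
Equity: weight = 309.0825/798.5825 = 0.3870; cost = 9.1666%.
Preferred: weight = 33.5/798.5825 = 0.0419; cost = 4.6124%.
Subordinated notes: weight = 456/798.5825 = 0.5710; after-tax cost = 8% × (1 − 33%) = 5.3600%.
WACC = 0.3870 × 9.1666% + 0.0419 × 4.6124% + 0.5710 × 5.3600% = 6.8019%.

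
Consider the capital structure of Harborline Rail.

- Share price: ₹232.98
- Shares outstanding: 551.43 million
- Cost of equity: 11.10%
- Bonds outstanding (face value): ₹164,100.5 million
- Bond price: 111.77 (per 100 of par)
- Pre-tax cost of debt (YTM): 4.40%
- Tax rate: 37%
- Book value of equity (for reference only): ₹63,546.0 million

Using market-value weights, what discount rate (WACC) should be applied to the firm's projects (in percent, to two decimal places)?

6.20%

Market value of equity E = 232.98 × 551.43m = 128472.1614m. Market value of debt D = 164100.5m × 111.77/100 = 183415.12885m.
Total capital V = 128472.1614 + 183415.12885 = 311887.29025.
Equity: weight = 128472.1614/311887.29025 = 0.4119; cost = 11.1%.
Bonds outstanding: weight = 183415.12885/311887.29025 = 0.5881; after-tax cost = 4.4% × (1 − 37%) = 2.7720%.
WACC = 0.4119 × 11.1000% + 0.5881 × 2.7720% = 6.2025%.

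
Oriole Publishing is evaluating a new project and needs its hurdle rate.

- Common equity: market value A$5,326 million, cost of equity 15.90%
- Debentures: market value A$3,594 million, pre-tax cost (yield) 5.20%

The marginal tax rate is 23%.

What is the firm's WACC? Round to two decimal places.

Total capital V = 5326 + 3594 = 8920.
Equity: weight = 5326/8920 = 0.5971; cost = 15.9%.
Debentures: weight = 3594/8920 = 0.4029; after-tax cost = 5.2% × (1 − 23%) = 4.0040%.
WACC = 0.5971 × 15.9000% + 0.4029 × 4.0040% = 11.1069%.

11.11%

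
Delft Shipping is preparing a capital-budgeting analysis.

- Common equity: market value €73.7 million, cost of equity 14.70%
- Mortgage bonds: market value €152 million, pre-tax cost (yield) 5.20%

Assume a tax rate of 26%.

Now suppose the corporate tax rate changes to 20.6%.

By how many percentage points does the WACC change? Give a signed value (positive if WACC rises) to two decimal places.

Current WACC:
Total capital V = 73.7 + 152 = 225.7.
Equity: weight = 73.7/225.7 = 0.3265; cost = 14.7%.
Mortgage bonds: weight = 152/225.7 = 0.6735; after-tax cost = 5.2% × (1 − 26%) = 3.8480%.
WACC = 0.3265 × 14.7000% + 0.6735 × 3.8480% = 7.3916%.
After the change:
Total capital V = 73.7 + 152 = 225.7.
Equity: weight = 73.7/225.7 = 0.3265; cost = 14.7%.
Mortgage bonds: weight = 152/225.7 = 0.6735; after-tax cost = 5.2% × (1 − 20.6%) = 4.1288%.
WACC = 0.3265 × 14.7000% + 0.6735 × 4.1288% = 7.5807%.
Change in WACC = 7.5807% − 7.3916% = 0.1891 pp.

+0.19 pp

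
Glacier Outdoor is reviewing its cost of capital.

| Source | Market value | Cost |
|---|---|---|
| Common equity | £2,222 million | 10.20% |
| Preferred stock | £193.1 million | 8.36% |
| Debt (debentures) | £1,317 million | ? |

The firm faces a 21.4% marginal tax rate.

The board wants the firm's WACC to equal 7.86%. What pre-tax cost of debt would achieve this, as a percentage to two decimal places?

Total capital V = 2222 + 193.1 + 1317 = 3732.1.
Equity weight = 2222/3732.1 = 0.5954.
Preferred weight = 193.1/3732.1 = 0.0517.
Debentures weight = 1317/3732.1 = 0.3529.
Equity contribution = 0.5954 × 10.2% = 6.0728%.
Preferred contribution = 0.0517 × 8.36% = 0.4325%.
Remaining for debt = 7.86% − 6.5054% = 1.3546%.
Rd × (1 − 21.4%) × 0.3529 = 1.3546%  ⇒  Rd = 4.8839%.

4.88%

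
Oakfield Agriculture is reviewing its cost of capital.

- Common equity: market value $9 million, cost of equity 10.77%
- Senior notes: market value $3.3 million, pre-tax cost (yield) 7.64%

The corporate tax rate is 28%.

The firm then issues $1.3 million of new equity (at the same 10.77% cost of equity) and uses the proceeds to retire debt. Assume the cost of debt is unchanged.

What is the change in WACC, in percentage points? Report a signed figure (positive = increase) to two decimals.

+0.56 pp

Current WACC:
Total capital V = 9 + 3.3 = 12.3.
Equity: weight = 9/12.3 = 0.7317; cost = 10.77%.
Senior notes: weight = 3.3/12.3 = 0.2683; after-tax cost = 7.64% × (1 − 28%) = 5.5008%.
WACC = 0.7317 × 10.7700% + 0.2683 × 5.5008% = 9.3563%.
After the change:
Total capital V = 10.3 + 2 = 12.3.
Equity: weight = 10.3/12.3 = 0.8374; cost = 10.77%.
Senior notes: weight = 2/12.3 = 0.1626; after-tax cost = 7.64% × (1 − 28%) = 5.5008%.
WACC = 0.8374 × 10.7700% + 0.1626 × 5.5008% = 9.9132%.
Change in WACC = 9.9132% − 9.3563% = 0.5569 pp.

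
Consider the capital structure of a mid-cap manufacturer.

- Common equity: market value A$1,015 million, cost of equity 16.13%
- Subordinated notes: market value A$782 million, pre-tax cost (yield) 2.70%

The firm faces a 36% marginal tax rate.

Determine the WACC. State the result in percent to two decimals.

9.86%

Total capital V = 1015 + 782 = 1797.
Equity: weight = 1015/1797 = 0.5648; cost = 16.13%.
Subordinated notes: weight = 782/1797 = 0.4352; after-tax cost = 2.7% × (1 − 36%) = 1.7280%.
WACC = 0.5648 × 16.1300% + 0.4352 × 1.7280% = 9.8627%.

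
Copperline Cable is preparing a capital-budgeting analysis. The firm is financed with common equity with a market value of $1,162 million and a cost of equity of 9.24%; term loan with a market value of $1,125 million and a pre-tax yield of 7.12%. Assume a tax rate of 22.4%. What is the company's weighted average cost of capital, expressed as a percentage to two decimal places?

7.41%

Total capital V = 1162 + 1125 = 2287.
Equity: weight = 1162/2287 = 0.5081; cost = 9.24%.
Term loan: weight = 1125/2287 = 0.4919; after-tax cost = 7.12% × (1 − 22.4%) = 5.5251%.
WACC = 0.5081 × 9.2400% + 0.4919 × 5.5251% = 7.4126%.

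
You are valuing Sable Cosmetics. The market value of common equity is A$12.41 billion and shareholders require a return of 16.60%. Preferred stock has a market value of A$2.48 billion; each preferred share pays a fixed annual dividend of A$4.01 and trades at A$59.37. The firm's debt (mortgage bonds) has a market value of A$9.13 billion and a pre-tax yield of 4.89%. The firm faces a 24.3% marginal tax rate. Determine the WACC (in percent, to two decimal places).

10.68%

Cost of preferred: Rp = 4.01 / 59.37 = 6.7543%.
Total capital V = 12.41 + 2.48 + 9.13 = 24.02.
Equity: weight = 12.41/24.02 = 0.5167; cost = 16.6%.
Preferred: weight = 2.48/24.02 = 0.1032; cost = 6.7543%.
Mortgage bonds: weight = 9.13/24.02 = 0.3801; after-tax cost = 4.89% × (1 − 24.3%) = 3.7017%.
WACC = 0.5167 × 16.6000% + 0.1032 × 6.7543% + 0.3801 × 3.7017% = 10.6808%.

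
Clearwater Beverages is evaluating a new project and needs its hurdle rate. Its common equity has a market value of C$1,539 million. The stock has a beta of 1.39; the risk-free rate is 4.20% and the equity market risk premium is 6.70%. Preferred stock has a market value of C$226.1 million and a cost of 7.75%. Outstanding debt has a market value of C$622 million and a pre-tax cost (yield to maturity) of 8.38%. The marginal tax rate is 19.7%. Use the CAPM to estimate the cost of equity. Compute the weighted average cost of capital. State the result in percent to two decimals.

11.20%

Cost of equity via CAPM: Re = 4.2% + 1.39 × 6.7% = 13.5130%.
Total capital V = 1539 + 226.1 + 622 = 2387.1.
Equity: weight = 1539/2387.1 = 0.6447; cost = 13.513%.
Preferred: weight = 226.1/2387.1 = 0.0947; cost = 7.75%.
Debt: weight = 622/2387.1 = 0.2606; after-tax cost = 8.38% × (1 − 19.7%) = 6.7291%.
WACC = 0.6447 × 13.5130% + 0.0947 × 7.7500% + 0.2606 × 6.7291% = 11.1995%.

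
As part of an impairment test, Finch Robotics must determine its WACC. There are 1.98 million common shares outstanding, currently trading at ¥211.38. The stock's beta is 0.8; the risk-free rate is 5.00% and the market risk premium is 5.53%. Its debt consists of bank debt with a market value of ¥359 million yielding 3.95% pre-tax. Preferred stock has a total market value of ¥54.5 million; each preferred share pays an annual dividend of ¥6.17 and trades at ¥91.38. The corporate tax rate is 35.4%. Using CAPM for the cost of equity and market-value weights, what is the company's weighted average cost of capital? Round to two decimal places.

Cost of equity via CAPM: Re = 5.0% + 0.8 × 5.53% = 9.4240%.
Cost of preferred: Rp = 6.17 / 91.38 = 6.7520%.
Market value of equity E = 211.38 × 1.98m = 418.5324m.
Total capital V = 418.5324 + 54.5 + 359 = 832.0324.
Equity: weight = 418.5324/832.0324 = 0.5030; cost = 9.424%.
Preferred: weight = 54.5/832.0324 = 0.0655; cost = 6.752%.
Bank debt: weight = 359/832.0324 = 0.4315; after-tax cost = 3.95% × (1 − 35.4%) = 2.5517%.
WACC = 0.5030 × 9.4240% + 0.0655 × 6.7520% + 0.4315 × 2.5517% = 6.2838%.

6.28%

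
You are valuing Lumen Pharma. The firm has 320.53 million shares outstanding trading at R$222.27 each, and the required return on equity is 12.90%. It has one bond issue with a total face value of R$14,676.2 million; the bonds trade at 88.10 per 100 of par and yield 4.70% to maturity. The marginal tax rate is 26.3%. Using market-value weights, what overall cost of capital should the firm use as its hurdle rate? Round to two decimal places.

11.45%

Market value of equity E = 222.27 × 320.53m = 71244.2031m. Market value of debt D = 14676.2m × 88.1/100 = 12929.7322m.
Total capital V = 71244.2031 + 12929.7322 = 84173.9353.
Equity: weight = 71244.2031/84173.9353 = 0.8464; cost = 12.9%.
Bonds outstanding: weight = 12929.7322/84173.9353 = 0.1536; after-tax cost = 4.7% × (1 − 26.3%) = 3.4639%.
WACC = 0.8464 × 12.9000% + 0.1536 × 3.4639% = 11.4505%.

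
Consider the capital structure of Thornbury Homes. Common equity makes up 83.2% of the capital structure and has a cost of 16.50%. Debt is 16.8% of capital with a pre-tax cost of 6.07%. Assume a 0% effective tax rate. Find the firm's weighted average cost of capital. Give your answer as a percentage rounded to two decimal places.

After-tax cost of debt = 6.07% × (1 − 0%) = 6.0700%.
WACC = 0.832 × 16.5000% + 0.168 × 6.0700% = 14.7478%.

14.75%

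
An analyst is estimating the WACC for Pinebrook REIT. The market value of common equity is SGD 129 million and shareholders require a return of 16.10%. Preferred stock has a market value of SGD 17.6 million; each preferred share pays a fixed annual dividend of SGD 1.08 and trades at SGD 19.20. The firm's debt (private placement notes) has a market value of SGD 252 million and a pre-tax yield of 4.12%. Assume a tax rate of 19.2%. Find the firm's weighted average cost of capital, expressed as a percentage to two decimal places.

Cost of preferred: Rp = 1.08 / 19.2 = 5.6250%.
Total capital V = 129 + 17.6 + 252 = 398.6.
Equity: weight = 129/398.6 = 0.3236; cost = 16.1%.
Preferred: weight = 17.6/398.6 = 0.0442; cost = 5.625%.
Private placement notes: weight = 252/398.6 = 0.6322; after-tax cost = 4.12% × (1 − 19.2%) = 3.3290%.
WACC = 0.3236 × 16.1000% + 0.0442 × 5.6250% + 0.6322 × 3.3290% = 7.5635%.

7.56%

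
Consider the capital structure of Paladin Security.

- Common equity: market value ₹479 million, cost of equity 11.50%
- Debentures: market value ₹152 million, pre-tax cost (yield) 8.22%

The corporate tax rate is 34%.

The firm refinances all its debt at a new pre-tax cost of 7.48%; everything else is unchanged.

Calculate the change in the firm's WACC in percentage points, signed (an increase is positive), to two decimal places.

Current WACC:
Total capital V = 479 + 152 = 631.
Equity: weight = 479/631 = 0.7591; cost = 11.5%.
Debentures: weight = 152/631 = 0.2409; after-tax cost = 8.22% × (1 − 34%) = 5.4252%.
WACC = 0.7591 × 11.5000% + 0.2409 × 5.4252% = 10.0367%.
After the change:
Total capital V = 479 + 152 = 631.
Equity: weight = 479/631 = 0.7591; cost = 11.5%.
Debentures: weight = 152/631 = 0.2409; after-tax cost = 7.48% × (1 − 34%) = 4.9368%.
WACC = 0.7591 × 11.5000% + 0.2409 × 4.9368% = 9.9190%.
Change in WACC = 9.9190% − 10.0367% = -0.1176 pp.

-0.12 pp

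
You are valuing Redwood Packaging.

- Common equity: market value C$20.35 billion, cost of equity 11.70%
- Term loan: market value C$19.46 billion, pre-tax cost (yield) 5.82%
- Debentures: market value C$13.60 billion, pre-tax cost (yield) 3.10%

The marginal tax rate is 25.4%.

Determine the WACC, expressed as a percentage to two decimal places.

6.63%

Total capital V = 20.35 + 19.46 + 13.6 = 53.41.
Equity: weight = 20.35/53.41 = 0.3810; cost = 11.7%.
Term loan: weight = 19.46/53.41 = 0.3644; after-tax cost = 5.82% × (1 − 25.4%) = 4.3417%.
Debentures: weight = 13.6/53.41 = 0.2546; after-tax cost = 3.1% × (1 − 25.4%) = 2.3126%.
WACC = 0.3810 × 11.7000% + 0.3644 × 4.3417% + 0.2546 × 2.3126% = 6.6287%.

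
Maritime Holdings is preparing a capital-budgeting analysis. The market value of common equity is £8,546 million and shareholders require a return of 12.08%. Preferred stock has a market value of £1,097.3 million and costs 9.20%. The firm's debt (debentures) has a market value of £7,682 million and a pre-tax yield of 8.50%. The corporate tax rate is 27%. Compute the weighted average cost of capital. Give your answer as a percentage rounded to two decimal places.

9.29%

Total capital V = 8546 + 1097.3 + 7682 = 17325.3.
Equity: weight = 8546/17325.3 = 0.4933; cost = 12.08%.
Preferred: weight = 1097.3/17325.3 = 0.0633; cost = 9.2%.
Debentures: weight = 7682/17325.3 = 0.4434; after-tax cost = 8.5% × (1 − 27%) = 6.2050%.
WACC = 0.4933 × 12.0800% + 0.0633 × 9.2000% + 0.4434 × 6.2050% = 9.2926%.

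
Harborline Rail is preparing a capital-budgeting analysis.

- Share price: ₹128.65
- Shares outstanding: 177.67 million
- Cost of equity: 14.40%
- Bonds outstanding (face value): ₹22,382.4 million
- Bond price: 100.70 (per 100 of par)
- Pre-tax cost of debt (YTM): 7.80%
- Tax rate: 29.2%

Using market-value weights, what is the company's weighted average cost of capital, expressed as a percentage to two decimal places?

Market value of equity E = 128.65 × 177.67m = 22857.2455m. Market value of debt D = 22382.4m × 100.7/100 = 22539.0768m.
Total capital V = 22857.2455 + 22539.0768 = 45396.3223.
Equity: weight = 22857.2455/45396.3223 = 0.5035; cost = 14.4%.
Bonds outstanding: weight = 22539.0768/45396.3223 = 0.4965; after-tax cost = 7.8% × (1 − 29.2%) = 5.5224%.
WACC = 0.5035 × 14.4000% + 0.4965 × 5.5224% = 9.9923%.

9.99%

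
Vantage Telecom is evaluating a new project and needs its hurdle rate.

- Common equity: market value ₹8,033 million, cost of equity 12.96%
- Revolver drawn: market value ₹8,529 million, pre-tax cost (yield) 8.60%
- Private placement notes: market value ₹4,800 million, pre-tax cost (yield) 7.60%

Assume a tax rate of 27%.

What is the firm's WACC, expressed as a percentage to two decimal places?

8.63%

Total capital V = 8033 + 8529 + 4800 = 21362.
Equity: weight = 8033/21362 = 0.3760; cost = 12.96%.
Revolver drawn: weight = 8529/21362 = 0.3993; after-tax cost = 8.6% × (1 − 27%) = 6.2780%.
Private placement notes: weight = 4800/21362 = 0.2247; after-tax cost = 7.6% × (1 − 27%) = 5.5480%.
WACC = 0.3760 × 12.9600% + 0.3993 × 6.2780% + 0.2247 × 5.5480% = 8.6267%.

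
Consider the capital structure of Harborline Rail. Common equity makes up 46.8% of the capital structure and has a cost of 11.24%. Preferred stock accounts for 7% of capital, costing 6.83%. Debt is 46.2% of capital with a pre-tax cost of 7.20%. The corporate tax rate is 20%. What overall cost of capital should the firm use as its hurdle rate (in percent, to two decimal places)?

After-tax cost of debt = 7.2% × (1 − 20%) = 5.7600%.
WACC = 0.468 × 11.2400% + 0.070 × 6.8300% + 0.462 × 5.7600% = 8.3995%.

8.40%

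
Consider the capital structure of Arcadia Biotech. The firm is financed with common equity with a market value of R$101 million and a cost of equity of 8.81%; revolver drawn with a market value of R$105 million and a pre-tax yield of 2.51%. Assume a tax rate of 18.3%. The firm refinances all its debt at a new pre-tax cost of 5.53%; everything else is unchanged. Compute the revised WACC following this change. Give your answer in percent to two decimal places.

6.62%

After the change:
Total capital V = 101 + 105 = 206.
Equity: weight = 101/206 = 0.4903; cost = 8.81%.
Revolver drawn: weight = 105/206 = 0.5097; after-tax cost = 5.53% × (1 − 18.3%) = 4.5180%.
WACC = 0.4903 × 8.8100% + 0.5097 × 4.5180% = 6.6223%.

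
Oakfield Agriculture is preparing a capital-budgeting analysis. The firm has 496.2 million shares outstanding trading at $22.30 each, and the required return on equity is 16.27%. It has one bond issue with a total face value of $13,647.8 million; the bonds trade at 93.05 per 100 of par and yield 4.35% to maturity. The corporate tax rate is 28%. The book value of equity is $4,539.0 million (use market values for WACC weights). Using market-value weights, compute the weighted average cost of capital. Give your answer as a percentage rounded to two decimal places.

9.25%

Market value of equity E = 22.3 × 496.2m = 11065.26m. Market value of debt D = 13647.8m × 93.05/100 = 12699.2779m.
Total capital V = 11065.26 + 12699.2779 = 23764.5379.
Equity: weight = 11065.26/23764.5379 = 0.4656; cost = 16.27%.
Bonds outstanding: weight = 12699.2779/23764.5379 = 0.5344; after-tax cost = 4.35% × (1 − 28%) = 3.1320%.
WACC = 0.4656 × 16.2700% + 0.5344 × 3.1320% = 9.2493%.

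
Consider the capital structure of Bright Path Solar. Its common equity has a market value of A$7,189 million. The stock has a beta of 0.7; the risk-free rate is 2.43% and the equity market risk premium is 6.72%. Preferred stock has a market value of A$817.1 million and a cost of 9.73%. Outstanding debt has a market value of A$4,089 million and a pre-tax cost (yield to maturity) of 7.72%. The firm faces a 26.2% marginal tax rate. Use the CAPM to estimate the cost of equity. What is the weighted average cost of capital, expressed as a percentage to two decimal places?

6.82%

Cost of equity via CAPM: Re = 2.43% + 0.7 × 6.72% = 7.1340%.
Total capital V = 7189 + 817.1 + 4089 = 12095.1.
Equity: weight = 7189/12095.1 = 0.5944; cost = 7.134%.
Preferred: weight = 817.1/12095.1 = 0.0676; cost = 9.73%.
Debt: weight = 4089/12095.1 = 0.3381; after-tax cost = 7.72% × (1 − 26.2%) = 5.6974%.
WACC = 0.5944 × 7.1340% + 0.0676 × 9.7300% + 0.3381 × 5.6974% = 6.8237%.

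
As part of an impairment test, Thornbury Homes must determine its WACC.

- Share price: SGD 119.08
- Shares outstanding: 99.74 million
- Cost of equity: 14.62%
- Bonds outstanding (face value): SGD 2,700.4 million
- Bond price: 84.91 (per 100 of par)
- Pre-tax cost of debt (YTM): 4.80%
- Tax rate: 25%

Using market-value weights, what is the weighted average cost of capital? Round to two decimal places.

Market value of equity E = 119.08 × 99.74m = 11877.0392m. Market value of debt D = 2700.4m × 84.91/100 = 2292.90964m.
Total capital V = 11877.0392 + 2292.90964 = 14169.94884.
Equity: weight = 11877.0392/14169.94884 = 0.8382; cost = 14.62%.
Bonds outstanding: weight = 2292.90964/14169.94884 = 0.1618; after-tax cost = 4.8% × (1 − 25%) = 3.6000%.
WACC = 0.8382 × 14.6200% + 0.1618 × 3.6000% = 12.8368%.

12.84%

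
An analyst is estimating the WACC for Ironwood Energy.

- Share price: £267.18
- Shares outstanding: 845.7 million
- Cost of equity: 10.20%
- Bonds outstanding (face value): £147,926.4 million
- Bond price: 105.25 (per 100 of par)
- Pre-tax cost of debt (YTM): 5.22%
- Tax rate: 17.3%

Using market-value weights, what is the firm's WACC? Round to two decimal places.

Market value of equity E = 267.18 × 845.7m = 225954.126m. Market value of debt D = 147926.4m × 105.25/100 = 155692.536m.
Total capital V = 225954.126 + 155692.536 = 381646.662.
Equity: weight = 225954.126/381646.662 = 0.5921; cost = 10.2%.
Bonds outstanding: weight = 155692.536/381646.662 = 0.4079; after-tax cost = 5.22% × (1 − 17.3%) = 4.3169%.
WACC = 0.5921 × 10.2000% + 0.4079 × 4.3169% = 7.8000%.

7.80%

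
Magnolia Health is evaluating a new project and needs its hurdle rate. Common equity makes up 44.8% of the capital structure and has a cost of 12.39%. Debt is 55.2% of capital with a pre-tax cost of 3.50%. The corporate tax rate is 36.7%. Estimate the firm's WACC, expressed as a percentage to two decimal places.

6.77%

After-tax cost of debt = 3.5% × (1 − 36.7%) = 2.2155%.
WACC = 0.448 × 12.3900% + 0.552 × 2.2155% = 6.7737%.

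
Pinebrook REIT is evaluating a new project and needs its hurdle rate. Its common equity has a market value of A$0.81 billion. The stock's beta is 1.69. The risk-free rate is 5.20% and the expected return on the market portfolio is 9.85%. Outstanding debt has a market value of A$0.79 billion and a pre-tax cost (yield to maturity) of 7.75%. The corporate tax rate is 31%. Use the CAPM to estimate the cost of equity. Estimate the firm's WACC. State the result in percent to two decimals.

Market risk premium = 9.85% − 5.2% = 4.65%.
Cost of equity via CAPM: Re = 5.2% + 1.69 × 4.65% = 13.0585%.
Total capital V = 0.81 + 0.79 = 1.6.
Equity: weight = 0.81/1.6 = 0.5062; cost = 13.0585%.
Debt: weight = 0.79/1.6 = 0.4938; after-tax cost = 7.75% × (1 − 31%) = 5.3475%.
WACC = 0.5062 × 13.0585% + 0.4938 × 5.3475% = 9.2512%.

9.25%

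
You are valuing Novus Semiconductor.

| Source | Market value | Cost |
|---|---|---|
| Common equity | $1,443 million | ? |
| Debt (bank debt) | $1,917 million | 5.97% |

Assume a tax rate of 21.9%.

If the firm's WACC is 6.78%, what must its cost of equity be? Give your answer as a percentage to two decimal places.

9.59%

Total capital V = 1443 + 1917 = 3360.
Equity weight = 1443/3360 = 0.4295.
Bank debt weight = 1917/3360 = 0.5705.
Debt contribution = 0.5705 × 5.97% × (1 − 21.9%) = 2.6602%.
Required equity contribution = 6.78% − 2.6602% = 4.1198%.
Re = 4.1198% / 0.4295 = 9.5930%.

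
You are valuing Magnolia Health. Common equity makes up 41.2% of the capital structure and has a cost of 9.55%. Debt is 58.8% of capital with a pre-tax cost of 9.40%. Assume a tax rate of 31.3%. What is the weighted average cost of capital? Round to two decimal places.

7.73%

After-tax cost of debt = 9.4% × (1 − 31.3%) = 6.4578%.
WACC = 0.412 × 9.5500% + 0.588 × 6.4578% = 7.7318%.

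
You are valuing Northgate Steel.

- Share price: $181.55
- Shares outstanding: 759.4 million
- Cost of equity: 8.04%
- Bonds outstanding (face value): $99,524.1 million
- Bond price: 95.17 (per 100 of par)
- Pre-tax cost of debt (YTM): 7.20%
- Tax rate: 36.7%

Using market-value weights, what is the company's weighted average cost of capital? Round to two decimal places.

Market value of equity E = 181.55 × 759.4m = 137869.07m. Market value of debt D = 99524.1m × 95.17/100 = 94717.08597m.
Total capital V = 137869.07 + 94717.08597 = 232586.15597.
Equity: weight = 137869.07/232586.15597 = 0.5928; cost = 8.04%.
Bonds outstanding: weight = 94717.08597/232586.15597 = 0.4072; after-tax cost = 7.2% × (1 − 36.7%) = 4.5576%.
WACC = 0.5928 × 8.0400% + 0.4072 × 4.5576% = 6.6218%.

6.62%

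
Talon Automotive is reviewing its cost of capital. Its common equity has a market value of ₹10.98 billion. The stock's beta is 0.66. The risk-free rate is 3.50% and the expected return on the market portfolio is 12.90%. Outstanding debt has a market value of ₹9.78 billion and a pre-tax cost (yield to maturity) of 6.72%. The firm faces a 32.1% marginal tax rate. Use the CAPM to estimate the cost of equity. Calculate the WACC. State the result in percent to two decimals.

Market risk premium = 12.9% − 3.5% = 9.4%.
Cost of equity via CAPM: Re = 3.5% + 0.66 × 9.4% = 9.7040%.
Total capital V = 10.98 + 9.78 = 20.76.
Equity: weight = 10.98/20.76 = 0.5289; cost = 9.704%.
Debt: weight = 9.78/20.76 = 0.4711; after-tax cost = 6.72% × (1 − 32.1%) = 4.5629%.
WACC = 0.5289 × 9.7040% + 0.4711 × 4.5629% = 7.2820%.

7.28%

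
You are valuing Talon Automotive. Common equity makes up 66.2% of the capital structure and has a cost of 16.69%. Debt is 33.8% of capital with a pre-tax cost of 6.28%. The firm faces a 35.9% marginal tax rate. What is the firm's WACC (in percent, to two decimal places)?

12.41%

After-tax cost of debt = 6.28% × (1 − 35.9%) = 4.0255%.
WACC = 0.662 × 16.6900% + 0.338 × 4.0255% = 12.4094%.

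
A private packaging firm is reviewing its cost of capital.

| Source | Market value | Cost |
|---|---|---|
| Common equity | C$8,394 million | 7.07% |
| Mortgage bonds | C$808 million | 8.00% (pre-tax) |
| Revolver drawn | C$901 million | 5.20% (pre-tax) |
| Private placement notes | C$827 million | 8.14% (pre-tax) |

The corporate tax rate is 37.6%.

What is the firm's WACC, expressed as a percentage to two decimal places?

Total capital V = 8394 + 808 + 901 + 827 = 10930.
Equity: weight = 8394/10930 = 0.7680; cost = 7.07%.
Mortgage bonds: weight = 808/10930 = 0.0739; after-tax cost = 8% × (1 − 37.6%) = 4.9920%.
Revolver drawn: weight = 901/10930 = 0.0824; after-tax cost = 5.2% × (1 − 37.6%) = 3.2448%.
Private placement notes: weight = 827/10930 = 0.0757; after-tax cost = 8.14% × (1 − 37.6%) = 5.0794%.
WACC = 0.7680 × 7.0700% + 0.0739 × 4.9920% + 0.0824 × 3.2448% + 0.0757 × 5.0794% = 6.4504%.

6.45%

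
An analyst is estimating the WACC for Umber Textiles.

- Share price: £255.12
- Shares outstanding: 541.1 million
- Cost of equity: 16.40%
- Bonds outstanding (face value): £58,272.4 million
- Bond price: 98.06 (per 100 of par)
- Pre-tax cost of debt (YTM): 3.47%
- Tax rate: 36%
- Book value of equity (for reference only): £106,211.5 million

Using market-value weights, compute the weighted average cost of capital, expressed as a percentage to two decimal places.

12.25%

Market value of equity E = 255.12 × 541.1m = 138045.432m. Market value of debt D = 58272.4m × 98.06/100 = 57141.91544m.
Total capital V = 138045.432 + 57141.91544 = 195187.34744.
Equity: weight = 138045.432/195187.34744 = 0.7072; cost = 16.4%.
Bonds outstanding: weight = 57141.91544/195187.34744 = 0.2928; after-tax cost = 3.47% × (1 − 36%) = 2.2208%.
WACC = 0.7072 × 16.4000% + 0.2928 × 2.2208% = 12.2490%.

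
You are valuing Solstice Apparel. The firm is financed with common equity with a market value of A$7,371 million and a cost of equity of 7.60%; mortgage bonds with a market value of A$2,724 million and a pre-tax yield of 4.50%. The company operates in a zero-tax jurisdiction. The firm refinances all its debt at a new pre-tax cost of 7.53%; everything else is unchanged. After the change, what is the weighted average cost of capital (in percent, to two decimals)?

After the change:
Total capital V = 7371 + 2724 = 10095.
Equity: weight = 7371/10095 = 0.7302; cost = 7.6%.
Mortgage bonds: weight = 2724/10095 = 0.2698; after-tax cost = 7.53% × (1 − 0%) = 7.5300%.
WACC = 0.7302 × 7.6000% + 0.2698 × 7.5300% = 7.5811%.

7.58%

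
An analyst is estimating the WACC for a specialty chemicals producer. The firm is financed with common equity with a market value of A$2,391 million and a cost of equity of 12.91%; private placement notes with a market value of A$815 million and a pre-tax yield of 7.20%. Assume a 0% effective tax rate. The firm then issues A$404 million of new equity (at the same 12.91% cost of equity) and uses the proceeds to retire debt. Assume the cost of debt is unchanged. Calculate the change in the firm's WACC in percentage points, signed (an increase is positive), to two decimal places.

+0.72 pp

Current WACC:
Total capital V = 2391 + 815 = 3206.
Equity: weight = 2391/3206 = 0.7458; cost = 12.91%.
Private placement notes: weight = 815/3206 = 0.2542; after-tax cost = 7.2% × (1 − 0%) = 7.2000%.
WACC = 0.7458 × 12.9100% + 0.2542 × 7.2000% = 11.4585%.
After the change:
Total capital V = 2795 + 411 = 3206.
Equity: weight = 2795/3206 = 0.8718; cost = 12.91%.
Private placement notes: weight = 411/3206 = 0.1282; after-tax cost = 7.2% × (1 − 0%) = 7.2000%.
WACC = 0.8718 × 12.9100% + 0.1282 × 7.2000% = 12.1780%.
Change in WACC = 12.1780% − 11.4585% = 0.7195 pp.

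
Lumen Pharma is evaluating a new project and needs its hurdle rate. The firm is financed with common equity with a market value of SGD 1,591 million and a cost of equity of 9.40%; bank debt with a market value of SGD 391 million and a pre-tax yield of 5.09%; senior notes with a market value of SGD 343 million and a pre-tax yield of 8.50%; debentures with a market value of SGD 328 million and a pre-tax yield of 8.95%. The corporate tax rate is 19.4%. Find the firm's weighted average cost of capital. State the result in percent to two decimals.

Total capital V = 1591 + 391 + 343 + 328 = 2653.
Equity: weight = 1591/2653 = 0.5997; cost = 9.4%.
Bank debt: weight = 391/2653 = 0.1474; after-tax cost = 5.09% × (1 − 19.4%) = 4.1025%.
Senior notes: weight = 343/2653 = 0.1293; after-tax cost = 8.5% × (1 − 19.4%) = 6.8510%.
Debentures: weight = 328/2653 = 0.1236; after-tax cost = 8.95% × (1 − 19.4%) = 7.2137%.
WACC = 0.5997 × 9.4000% + 0.1474 × 4.1025% + 0.1293 × 6.8510% + 0.1236 × 7.2137% = 8.0194%.

8.02%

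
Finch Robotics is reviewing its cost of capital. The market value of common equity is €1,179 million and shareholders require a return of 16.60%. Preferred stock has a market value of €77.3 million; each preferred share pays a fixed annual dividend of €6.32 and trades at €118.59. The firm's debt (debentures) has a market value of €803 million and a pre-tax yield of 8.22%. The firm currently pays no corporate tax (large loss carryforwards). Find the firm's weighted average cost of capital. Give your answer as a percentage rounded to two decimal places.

Cost of preferred: Rp = 6.32 / 118.59 = 5.3293%.
Total capital V = 1179 + 77.3 + 803 = 2059.3.
Equity: weight = 1179/2059.3 = 0.5725; cost = 16.6%.
Preferred: weight = 77.3/2059.3 = 0.0375; cost = 5.3293%.
Debentures: weight = 803/2059.3 = 0.3899; after-tax cost = 8.22% × (1 − 0%) = 8.2200%.
WACC = 0.5725 × 16.6000% + 0.0375 × 5.3293% + 0.3899 × 8.2200% = 12.9092%.

12.91%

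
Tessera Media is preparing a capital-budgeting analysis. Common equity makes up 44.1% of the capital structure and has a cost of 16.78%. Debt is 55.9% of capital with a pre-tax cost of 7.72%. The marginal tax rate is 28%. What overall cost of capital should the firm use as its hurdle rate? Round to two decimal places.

10.51%

After-tax cost of debt = 7.72% × (1 − 28%) = 5.5584%.
WACC = 0.441 × 16.7800% + 0.559 × 5.5584% = 10.5071%.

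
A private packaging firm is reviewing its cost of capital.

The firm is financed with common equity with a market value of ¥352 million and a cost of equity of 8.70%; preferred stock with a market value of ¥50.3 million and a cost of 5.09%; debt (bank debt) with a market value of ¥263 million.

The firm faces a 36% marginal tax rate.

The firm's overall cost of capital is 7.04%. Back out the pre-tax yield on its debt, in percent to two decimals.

Total capital V = 352 + 50.3 + 263 = 665.3.
Equity weight = 352/665.3 = 0.5291.
Preferred weight = 50.3/665.3 = 0.0756.
Bank debt weight = 263/665.3 = 0.3953.
Equity contribution = 0.5291 × 8.7% = 4.6030%.
Preferred contribution = 0.0756 × 5.09% = 0.3848%.
Remaining for debt = 7.04% − 4.9879% = 2.0521%.
Rd × (1 − 36%) × 0.3953 = 2.0521%  ⇒  Rd = 8.1112%.

8.11%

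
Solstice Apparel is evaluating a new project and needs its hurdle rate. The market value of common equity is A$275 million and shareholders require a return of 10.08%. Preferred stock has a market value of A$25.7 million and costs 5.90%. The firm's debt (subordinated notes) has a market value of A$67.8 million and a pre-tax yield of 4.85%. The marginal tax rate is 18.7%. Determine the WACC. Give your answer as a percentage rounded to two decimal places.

Total capital V = 275 + 25.7 + 67.8 = 368.5.
Equity: weight = 275/368.5 = 0.7463; cost = 10.08%.
Preferred: weight = 25.7/368.5 = 0.0697; cost = 5.9%.
Subordinated notes: weight = 67.8/368.5 = 0.1840; after-tax cost = 4.85% × (1 − 18.7%) = 3.9430%.
WACC = 0.7463 × 10.0800% + 0.0697 × 5.9000% + 0.1840 × 3.9430% = 8.6593%.

8.66%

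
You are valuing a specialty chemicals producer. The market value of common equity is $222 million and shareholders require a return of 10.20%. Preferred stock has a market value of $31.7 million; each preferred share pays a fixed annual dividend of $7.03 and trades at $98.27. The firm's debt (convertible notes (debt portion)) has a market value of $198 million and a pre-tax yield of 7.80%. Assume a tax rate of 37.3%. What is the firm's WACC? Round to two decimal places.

7.66%

Cost of preferred: Rp = 7.03 / 98.27 = 7.1538%.
Total capital V = 222 + 31.7 + 198 = 451.7.
Equity: weight = 222/451.7 = 0.4915; cost = 10.2%.
Preferred: weight = 31.7/451.7 = 0.0702; cost = 7.1538%.
Convertible notes (debt portion): weight = 198/451.7 = 0.4383; after-tax cost = 7.8% × (1 − 37.3%) = 4.8906%.
WACC = 0.4915 × 10.2000% + 0.0702 × 7.1538% + 0.4383 × 4.8906% = 7.6589%.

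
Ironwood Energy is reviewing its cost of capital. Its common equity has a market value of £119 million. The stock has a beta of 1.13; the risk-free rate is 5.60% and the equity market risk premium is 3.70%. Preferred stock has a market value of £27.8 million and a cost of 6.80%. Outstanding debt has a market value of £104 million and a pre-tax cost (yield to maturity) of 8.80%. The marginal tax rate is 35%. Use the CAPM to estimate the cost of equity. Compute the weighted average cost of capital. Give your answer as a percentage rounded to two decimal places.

Cost of equity via CAPM: Re = 5.6% + 1.13 × 3.7% = 9.7810%.
Total capital V = 119 + 27.8 + 104 = 250.8.
Equity: weight = 119/250.8 = 0.4745; cost = 9.781%.
Preferred: weight = 27.8/250.8 = 0.1108; cost = 6.8%.
Debt: weight = 104/250.8 = 0.4147; after-tax cost = 8.8% × (1 − 35%) = 5.7200%.
WACC = 0.4745 × 9.7810% + 0.1108 × 6.8000% + 0.4147 × 5.7200% = 7.7666%.

7.77%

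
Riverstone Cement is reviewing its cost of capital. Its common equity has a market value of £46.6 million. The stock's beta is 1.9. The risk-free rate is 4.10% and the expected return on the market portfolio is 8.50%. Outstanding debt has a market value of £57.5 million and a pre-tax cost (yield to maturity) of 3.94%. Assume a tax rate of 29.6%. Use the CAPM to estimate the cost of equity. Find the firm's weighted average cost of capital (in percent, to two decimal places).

7.11%

Market risk premium = 8.5% − 4.1% = 4.4%.
Cost of equity via CAPM: Re = 4.1% + 1.9 × 4.4% = 12.4600%.
Total capital V = 46.6 + 57.5 = 104.1.
Equity: weight = 46.6/104.1 = 0.4476; cost = 12.46%.
Debt: weight = 57.5/104.1 = 0.5524; after-tax cost = 3.94% × (1 − 29.6%) = 2.7738%.
WACC = 0.4476 × 12.4600% + 0.5524 × 2.7738% = 7.1098%.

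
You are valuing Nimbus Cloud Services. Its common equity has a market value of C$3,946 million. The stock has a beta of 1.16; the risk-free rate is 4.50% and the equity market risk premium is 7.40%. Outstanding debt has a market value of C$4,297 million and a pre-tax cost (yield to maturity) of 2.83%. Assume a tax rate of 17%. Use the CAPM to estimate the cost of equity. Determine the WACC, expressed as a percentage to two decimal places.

Cost of equity via CAPM: Re = 4.5% + 1.16 × 7.4% = 13.0840%.
Total capital V = 3946 + 4297 = 8243.
Equity: weight = 3946/8243 = 0.4787; cost = 13.084%.
Debt: weight = 4297/8243 = 0.5213; after-tax cost = 2.83% × (1 − 17%) = 2.3489%.
WACC = 0.4787 × 13.0840% + 0.5213 × 2.3489% = 7.4879%.

7.49%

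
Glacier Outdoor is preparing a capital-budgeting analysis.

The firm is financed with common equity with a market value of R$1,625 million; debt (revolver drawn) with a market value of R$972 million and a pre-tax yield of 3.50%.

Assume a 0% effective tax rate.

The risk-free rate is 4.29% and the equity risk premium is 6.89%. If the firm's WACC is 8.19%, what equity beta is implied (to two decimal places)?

Total capital V = 1625 + 972 = 2597.
Equity weight = 1625/2597 = 0.6257.
Revolver drawn weight = 972/2597 = 0.3743.
Debt contribution = 0.3743 × 3.5% × (1 − 0%) = 1.3100%.
Required equity contribution = 8.19% − 1.3100% = 6.8800%  ⇒  Re = 10.9953%.
CAPM: 10.9953% = 4.29% + β × 6.89%  ⇒  β = 0.9732.

0.97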